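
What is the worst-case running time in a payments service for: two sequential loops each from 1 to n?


Reasoning: sequential dominates: O(n) + O(n) = O(n)
Complexity: O(n)

O(n)


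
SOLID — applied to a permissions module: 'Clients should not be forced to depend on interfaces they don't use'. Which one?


This describes the Interface Segregation Principle (ISP)

Interface Segregation Principle (ISP)


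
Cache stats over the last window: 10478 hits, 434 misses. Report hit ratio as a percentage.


Formula: hit rate = hits / (hits + misses) * 100
hit rate = 10478 / (10478 + 434) * 100
hit rate = 10478 / 10912 * 100
hit rate = 96.02%

96.02%


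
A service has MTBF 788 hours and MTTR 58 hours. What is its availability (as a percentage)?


Availability = MTBF / (MTBF + MTTR)
Availability = 788 / (788 + 58)
Availability = 788 / 846
Availability = 93.1442%

93.1442%


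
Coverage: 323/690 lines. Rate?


Coverage = covered / total * 100
Coverage = 323 / 690 * 100
Coverage = 46.81%

46.81%


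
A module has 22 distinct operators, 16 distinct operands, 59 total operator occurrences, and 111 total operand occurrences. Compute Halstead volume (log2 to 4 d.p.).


Formula: V = N * log2(η), where N = N1 + N2 and η = η1 + η2
η = 22 + 16 = 38
N = 59 + 111 = 170
log2(38) ≈ 5.2479
V = 170 * 5.2479 = 892.14

892.14


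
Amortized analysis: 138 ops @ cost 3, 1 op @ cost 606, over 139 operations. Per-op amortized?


Formula: Amortized cost = Total cost / Operations
Total cost = (138 * 3) + (1 * 606)
Total cost = 414 + 606 = 1020
Amortized = 1020 / 139 = 7.3381

7.3381


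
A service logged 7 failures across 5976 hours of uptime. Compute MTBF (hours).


Formula: MTBF = Total operating time / Number of failures
MTBF = 5976 / 7
MTBF = 853.71 hours

853.71 hours


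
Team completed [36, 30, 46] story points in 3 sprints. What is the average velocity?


Formula: Avg velocity = Total points / Number of sprints
Points: [36, 30, 46]
Sum = 36 + 30 + 46 = 112
Avg velocity = 112 / 3 = 37.33 points/sprint

37.33 points/sprint


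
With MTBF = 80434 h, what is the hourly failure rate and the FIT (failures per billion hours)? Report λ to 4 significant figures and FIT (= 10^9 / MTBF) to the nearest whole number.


Formula: λ = 1 / MTBF; FIT = λ × 1e9 = 1e9 / MTBF
λ = 1 / 80434 ≈ 1.243e-05 failures/hour
FIT = 1e9 / 80434 ≈ 12433 failures per 1e9 hours (nearest whole number)

λ = 1.243e-05 /h, FIT = 12433


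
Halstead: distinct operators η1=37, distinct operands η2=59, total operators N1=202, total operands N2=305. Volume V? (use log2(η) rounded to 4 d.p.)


Formula: V = N * log2(η), where N = N1 + N2 and η = η1 + η2
η = 37 + 59 = 96
N = 202 + 305 = 507
log2(96) ≈ 6.5850
V = 507 * 6.5850 = 3338.60

3338.60


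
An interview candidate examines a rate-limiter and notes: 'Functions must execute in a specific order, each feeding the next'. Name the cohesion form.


Reasoning: Output of one is input to next
Type: Sequential cohesion

Sequential cohesion


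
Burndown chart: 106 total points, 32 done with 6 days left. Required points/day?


Formula: Required rate = Remaining points / Days left
Remaining = 106 - 32 = 74 points
Required rate = 74 / 6 = 12.33 points/day

12.33 points/day


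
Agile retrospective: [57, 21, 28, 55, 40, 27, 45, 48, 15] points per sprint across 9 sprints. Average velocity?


Formula: Avg velocity = Total points / Number of sprints
Points: [57, 21, 28, 55, 40, 27, 45, 48, 15]
Sum = 57 + 21 + 28 + 55 + 40 + 27 + 45 + 48 + 15 = 336
Avg velocity = 336 / 9 = 37.33 points/sprint

37.33 points/sprint


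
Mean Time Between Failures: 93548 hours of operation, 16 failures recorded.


Formula: MTBF = Total operating time / Number of failures
MTBF = 93548 / 16
MTBF = 5846.75 hours

5846.75 hours


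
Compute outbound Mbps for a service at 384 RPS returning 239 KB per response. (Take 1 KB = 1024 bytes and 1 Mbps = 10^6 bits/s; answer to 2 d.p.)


Formula: Mbps = payload_bytes * RPS * 8 / 1e6
Payload per request = 239 KB = 239 * 1024 = 244736 bytes
Total bytes/sec = 244736 * 384 = 93978624
Total bits/sec = 93978624 * 8 = 751828992
Mbps = 751828992 / 1e6 = 751.83

751.83 Mbps


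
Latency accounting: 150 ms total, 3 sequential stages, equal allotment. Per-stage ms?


Formula: per_stage = total_budget / stages
per_stage = 150 / 3
per_stage = 50.0 ms

50.0 ms


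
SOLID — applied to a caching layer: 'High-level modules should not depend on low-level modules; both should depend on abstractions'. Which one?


This describes the Dependency Inversion Principle (DIP)

Dependency Inversion Principle (DIP)


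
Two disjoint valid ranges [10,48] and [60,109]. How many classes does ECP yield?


Valid ranges: [10,48] and [60,109]
Class 1: x < 10 — invalid
Class 2: 10 ≤ x ≤ 48 — valid
Class 3: 48 < x < 60 — invalid (gap between ranges)
Class 4: 60 ≤ x ≤ 109 — valid
Class 5: x > 109 — invalid
Total equivalence classes: 5

5 equivalence classes


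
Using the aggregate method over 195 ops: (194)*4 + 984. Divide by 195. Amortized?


Formula: Amortized cost = Total cost / Operations
Total cost = (194 * 4) + (1 * 984)
Total cost = 776 + 984 = 1760
Amortized = 1760 / 195 = 9.0256

9.0256


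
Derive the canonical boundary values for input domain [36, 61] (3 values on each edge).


Range: [36, 61]
Boundaries: just below min, min, min+1, max-1, max, just above max
Values: [35, 36, 37, 60, 61, 62]

[35, 36, 37, 60, 61, 62]


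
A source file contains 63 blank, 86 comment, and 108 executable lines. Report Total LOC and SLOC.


Total LOC = blank + comment + code
Total LOC = 63 + 86 + 108 = 257
SLOC (source only) = code = 108

Total LOC: 257, SLOC: 108


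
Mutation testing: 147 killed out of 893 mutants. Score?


Mutation score = killed / total * 100
Mutation score = 147 / 893 * 100
Mutation score = 16.46%

16.46%


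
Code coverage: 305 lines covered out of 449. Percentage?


Coverage = covered / total * 100
Coverage = 305 / 449 * 100
Coverage = 67.93%

67.93%


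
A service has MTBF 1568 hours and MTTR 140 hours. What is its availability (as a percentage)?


Availability = MTBF / (MTBF + MTTR)
Availability = 1568 / (1568 + 140)
Availability = 1568 / 1708
Availability = 91.8033%

91.8033%


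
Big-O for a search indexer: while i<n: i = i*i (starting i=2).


Reasoning: squaring drives double-exponential growth; iterations ~ log log n
Complexity: O(log log n)

O(log log n)


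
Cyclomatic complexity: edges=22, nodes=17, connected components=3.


Formula: V(G) = E - N + 2P
V(G) = 22 - 17 + 2*3
V(G) = 5 + 6
V(G) = 11

11


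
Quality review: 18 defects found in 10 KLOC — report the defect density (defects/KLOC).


Defect density = defects / KLOC
Defect density = 18 / 10
Defect density = 1.8 defects/KLOC

1.8 defects/KLOC


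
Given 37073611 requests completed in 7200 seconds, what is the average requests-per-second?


Formula: throughput = requests / seconds
throughput = 37073611 / 7200
throughput = 5149.11 requests/second

5149.11 requests/second


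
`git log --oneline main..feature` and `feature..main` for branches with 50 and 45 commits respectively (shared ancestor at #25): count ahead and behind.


Common ancestor: commit #25
feature commits after divergence: 50 - 25 = 25
main commits after divergence: 45 - 25 = 20
feature is 25 commits ahead of main
main is 20 commits ahead of feature

feature ahead: 25, main ahead: 20


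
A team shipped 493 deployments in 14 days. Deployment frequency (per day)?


Formula: deployments per day = releases / days
= 493 / 14
= 35.214 deploys/day
(equivalently, 246.5 deploys/week)

35.214 deploys/day


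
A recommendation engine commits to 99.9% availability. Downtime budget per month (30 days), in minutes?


Formula: allowed downtime = period * (100 - SLA) / 100
Period (month (30 days)) = 43200 minutes
Unavailability fraction = (100 - 99.9) / 100
Allowed downtime = 43200 * (100 - 99.9) / 100
Allowed downtime = 43.2 minutes

43.2 minutes


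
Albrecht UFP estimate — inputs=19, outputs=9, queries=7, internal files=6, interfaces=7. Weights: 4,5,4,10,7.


UFP = EI*4 + EO*5 + EQ*4 + ILF*10 + EIF*7
UFP = 19*4 + 9*5 + 7*4 + 6*10 + 7*7
UFP = 76 + 45 + 28 + 60 + 49
UFP = 258

258


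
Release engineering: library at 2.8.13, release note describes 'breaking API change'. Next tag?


Current: 2.8.13
Change category: 'breaking API change' → major bump
SemVer rule: major bump → increment MAJOR, reset MINOR and PATCH to 0
New: 3.0.0

3.0.0


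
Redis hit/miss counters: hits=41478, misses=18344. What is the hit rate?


Formula: hit rate = hits / (hits + misses) * 100
hit rate = 41478 / (41478 + 18344) * 100
hit rate = 41478 / 59822 * 100
hit rate = 69.34%

69.34%


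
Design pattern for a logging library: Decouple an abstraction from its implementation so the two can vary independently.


This matches the Bridge pattern

Bridge


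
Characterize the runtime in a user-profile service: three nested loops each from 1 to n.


Reasoning: three levels of nesting over n
Complexity: O(n^3)

O(n^3)


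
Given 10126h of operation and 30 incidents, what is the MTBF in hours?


Formula: MTBF = Total operating time / Number of failures
MTBF = 10126 / 30
MTBF = 337.53 hours

337.53 hours


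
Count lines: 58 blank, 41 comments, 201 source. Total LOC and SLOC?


Total LOC = blank + comment + code
Total LOC = 58 + 41 + 201 = 300
SLOC (source only) = code = 201

Total LOC: 300, SLOC: 201


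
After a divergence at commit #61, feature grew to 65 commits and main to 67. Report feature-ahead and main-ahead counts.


Common ancestor: commit #61
feature commits after divergence: 65 - 61 = 4
main commits after divergence: 67 - 61 = 6
feature is 4 commits ahead of main
main is 6 commits ahead of feature

feature ahead: 4, main ahead: 6


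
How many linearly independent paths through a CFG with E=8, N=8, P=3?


Formula: V(G) = E - N + 2P
V(G) = 8 - 8 + 2*3
V(G) = 0 + 6
V(G) = 6

6


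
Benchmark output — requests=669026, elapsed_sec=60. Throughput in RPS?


Formula: throughput = requests / seconds
throughput = 669026 / 60
throughput = 11150.43 requests/second

11150.43 requests/second


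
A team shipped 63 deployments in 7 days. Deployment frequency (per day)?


Formula: deployments per day = releases / days
= 63 / 7
= 9.0 deploys/day
(equivalently, 63.0 deploys/week)

9.0 deploys/day


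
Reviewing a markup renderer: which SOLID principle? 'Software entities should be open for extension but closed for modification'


This describes the Open/Closed Principle (OCP)

Open/Closed Principle (OCP)


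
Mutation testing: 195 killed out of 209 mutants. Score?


Mutation score = killed / total * 100
Mutation score = 195 / 209 * 100
Mutation score = 93.3%

93.3%


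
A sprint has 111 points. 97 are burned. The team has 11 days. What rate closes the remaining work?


Formula: Required rate = Remaining points / Days left
Remaining = 111 - 97 = 14 points
Required rate = 14 / 11 = 1.27 points/day

1.27 points/day


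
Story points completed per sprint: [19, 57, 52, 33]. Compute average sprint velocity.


Formula: Avg velocity = Total points / Number of sprints
Points: [19, 57, 52, 33]
Sum = 19 + 57 + 52 + 33 = 161
Avg velocity = 161 / 4 = 40.25 points/sprint

40.25 points/sprint


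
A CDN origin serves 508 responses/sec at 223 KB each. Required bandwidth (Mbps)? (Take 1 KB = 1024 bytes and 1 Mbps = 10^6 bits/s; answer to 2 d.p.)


Formula: Mbps = payload_bytes * RPS * 8 / 1e6
Payload per request = 223 KB = 223 * 1024 = 228352 bytes
Total bytes/sec = 228352 * 508 = 116002816
Total bits/sec = 116002816 * 8 = 928022528
Mbps = 928022528 / 1e6 = 928.02

928.02 Mbps


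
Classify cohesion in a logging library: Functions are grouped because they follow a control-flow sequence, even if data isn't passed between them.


Reasoning: Grouped by order of execution within a routine, not by data flow
Type: Procedural cohesion

Procedural cohesion


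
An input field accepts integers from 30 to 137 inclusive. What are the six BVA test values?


Range: [30, 137]
Boundaries: just below min, min, min+1, max-1, max, just above max
Values: [29, 30, 31, 136, 137, 138]

[29, 30, 31, 136, 137, 138]


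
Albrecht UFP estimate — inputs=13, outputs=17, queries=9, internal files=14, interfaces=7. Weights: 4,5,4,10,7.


UFP = EI*4 + EO*5 + EQ*4 + ILF*10 + EIF*7
UFP = 13*4 + 17*5 + 9*4 + 14*10 + 7*7
UFP = 52 + 85 + 36 + 140 + 49
UFP = 362

362


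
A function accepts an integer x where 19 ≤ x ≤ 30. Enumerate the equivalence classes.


Valid range: [19, 30]
Class 1: x < 19 — invalid
Class 2: 19 ≤ x ≤ 30 — valid
Class 3: x > 30 — invalid
Total equivalence classes: 3

3 equivalence classes


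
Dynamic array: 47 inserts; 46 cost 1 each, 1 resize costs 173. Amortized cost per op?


Formula: Amortized cost = Total cost / Operations
Total cost = (46 * 1) + (1 * 173)
Total cost = 46 + 173 = 219
Amortized = 219 / 47 = 4.6596

4.6596


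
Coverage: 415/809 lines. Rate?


Coverage = covered / total * 100
Coverage = 415 / 809 * 100
Coverage = 51.3%

51.3%


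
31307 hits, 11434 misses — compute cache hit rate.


Formula: hit rate = hits / (hits + misses) * 100
hit rate = 31307 / (31307 + 11434) * 100
hit rate = 31307 / 42741 * 100
hit rate = 73.25%

73.25%


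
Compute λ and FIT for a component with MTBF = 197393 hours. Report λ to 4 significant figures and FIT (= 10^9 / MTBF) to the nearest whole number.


Formula: λ = 1 / MTBF; FIT = λ × 1e9 = 1e9 / MTBF
λ = 1 / 197393 ≈ 5.066e-06 failures/hour
FIT = 1e9 / 197393 ≈ 5066 failures per 1e9 hours (nearest whole number)

λ = 5.066e-06 /h, FIT = 5066


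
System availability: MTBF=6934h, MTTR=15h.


Availability = MTBF / (MTBF + MTTR)
Availability = 6934 / (6934 + 15)
Availability = 6934 / 6949
Availability = 99.7841%

99.7841%


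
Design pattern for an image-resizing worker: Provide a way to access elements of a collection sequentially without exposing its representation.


This matches the Iterator pattern

Iterator


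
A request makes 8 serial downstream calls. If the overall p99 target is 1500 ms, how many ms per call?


Formula: per_stage = total_budget / stages
per_stage = 1500 / 8
per_stage = 187.5 ms

187.5 ms


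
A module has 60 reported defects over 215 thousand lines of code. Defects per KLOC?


Defect density = defects / KLOC
Defect density = 60 / 215
Defect density = 0.279 defects/KLOC

0.279 defects/KLOC


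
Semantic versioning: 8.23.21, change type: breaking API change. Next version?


Current: 8.23.21
Change category: 'breaking API change' → major bump
SemVer rule: major bump → increment MAJOR, reset MINOR and PATCH to 0
New: 9.0.0

9.0.0


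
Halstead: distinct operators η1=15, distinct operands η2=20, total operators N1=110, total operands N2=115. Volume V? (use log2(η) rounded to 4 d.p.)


Formula: V = N * log2(η), where N = N1 + N2 and η = η1 + η2
η = 15 + 20 = 35
N = 110 + 115 = 225
log2(35) ≈ 5.1293
V = 225 * 5.1293 = 1154.09

1154.09


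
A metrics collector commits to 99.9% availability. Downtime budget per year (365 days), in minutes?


Formula: allowed downtime = period * (100 - SLA) / 100
Period (year (365 days)) = 525600 minutes
Unavailability fraction = (100 - 99.9) / 100
Allowed downtime = 525600 * (100 - 99.9) / 100
Allowed downtime = 525.6 minutes

525.6 minutes


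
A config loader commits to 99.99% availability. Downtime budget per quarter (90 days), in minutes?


Formula: allowed downtime = period * (100 - SLA) / 100
Period (quarter (90 days)) = 129600 minutes
Unavailability fraction = (100 - 99.99) / 100
Allowed downtime = 129600 * (100 - 99.99) / 100
Allowed downtime = 12.96 minutes

12.96 minutes


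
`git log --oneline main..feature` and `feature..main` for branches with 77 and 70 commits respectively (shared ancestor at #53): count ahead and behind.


Common ancestor: commit #53
feature commits after divergence: 77 - 53 = 24
main commits after divergence: 70 - 53 = 17
feature is 24 commits ahead of main
main is 17 commits ahead of feature

feature ahead: 24, main ahead: 17


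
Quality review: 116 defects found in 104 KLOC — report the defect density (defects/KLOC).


Defect density = defects / KLOC
Defect density = 116 / 104
Defect density = 1.115 defects/KLOC

1.115 defects/KLOC


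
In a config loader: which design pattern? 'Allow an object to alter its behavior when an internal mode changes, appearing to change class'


This matches the State pattern

State


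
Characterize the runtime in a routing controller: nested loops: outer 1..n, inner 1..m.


Reasoning: product of independent bounds
Complexity: O(n*m)

O(n*m)


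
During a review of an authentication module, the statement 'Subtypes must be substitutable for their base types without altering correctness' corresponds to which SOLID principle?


This describes the Liskov Substitution Principle (LSP)

Liskov Substitution Principle (LSP)


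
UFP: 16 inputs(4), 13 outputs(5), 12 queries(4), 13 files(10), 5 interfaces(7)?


UFP = EI*4 + EO*5 + EQ*4 + ILF*10 + EIF*7
UFP = 16*4 + 13*5 + 12*4 + 13*10 + 5*7
UFP = 64 + 65 + 48 + 130 + 35
UFP = 342

342


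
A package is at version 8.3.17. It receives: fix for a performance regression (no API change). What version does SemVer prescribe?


Current: 8.3.17
Change category: 'fix for a performance regression (no API change)' → patch bump
SemVer rule: patch bump → increment PATCH (MAJOR and MINOR unchanged)
New: 8.3.18

8.3.18


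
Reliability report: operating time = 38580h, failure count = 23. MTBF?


Formula: MTBF = Total operating time / Number of failures
MTBF = 38580 / 23
MTBF = 1677.39 hours

1677.39 hours


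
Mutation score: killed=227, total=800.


Mutation score = killed / total * 100
Mutation score = 227 / 800 * 100
Mutation score = 28.38%

28.38%


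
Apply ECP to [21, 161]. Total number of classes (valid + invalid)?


Valid range: [21, 161]
Class 1: x < 21 — invalid
Class 2: 21 ≤ x ≤ 161 — valid
Class 3: x > 161 — invalid
Total equivalence classes: 3

3 equivalence classes


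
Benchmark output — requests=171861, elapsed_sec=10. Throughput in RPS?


Formula: throughput = requests / seconds
throughput = 171861 / 10
throughput = 17186.1 requests/second

17186.1 requests/second


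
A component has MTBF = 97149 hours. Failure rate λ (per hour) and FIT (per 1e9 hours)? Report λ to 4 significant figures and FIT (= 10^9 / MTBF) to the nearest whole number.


Formula: λ = 1 / MTBF; FIT = λ × 1e9 = 1e9 / MTBF
λ = 1 / 97149 ≈ 1.029e-05 failures/hour
FIT = 1e9 / 97149 ≈ 10293 failures per 1e9 hours (nearest whole number)

λ = 1.029e-05 /h, FIT = 10293


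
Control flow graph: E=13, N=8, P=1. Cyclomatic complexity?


Formula: V(G) = E - N + 2P
V(G) = 13 - 8 + 2*1
V(G) = 5 + 2
V(G) = 7

7


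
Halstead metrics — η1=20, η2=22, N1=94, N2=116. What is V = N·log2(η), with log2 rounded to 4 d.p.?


Formula: V = N * log2(η), where N = N1 + N2 and η = η1 + η2
η = 20 + 22 = 42
N = 94 + 116 = 210
log2(42) ≈ 5.3923
V = 210 * 5.3923 = 1132.38

1132.38


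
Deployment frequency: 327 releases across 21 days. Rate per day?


Formula: deployments per day = releases / days
= 327 / 21
= 15.571 deploys/day
(equivalently, 109.0 deploys/week)

15.571 deploys/day


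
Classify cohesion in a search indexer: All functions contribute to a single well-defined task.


Reasoning: Best: single purpose
Type: Functional cohesion

Functional cohesion


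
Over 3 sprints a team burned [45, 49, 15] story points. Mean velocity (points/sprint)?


Formula: Avg velocity = Total points / Number of sprints
Points: [45, 49, 15]
Sum = 45 + 49 + 15 = 109
Avg velocity = 109 / 3 = 36.33 points/sprint

36.33 points/sprint


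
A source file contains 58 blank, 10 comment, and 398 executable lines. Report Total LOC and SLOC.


Total LOC = blank + comment + code
Total LOC = 58 + 10 + 398 = 466
SLOC (source only) = code = 398

Total LOC: 466, SLOC: 398


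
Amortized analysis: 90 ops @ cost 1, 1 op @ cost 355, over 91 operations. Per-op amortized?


Formula: Amortized cost = Total cost / Operations
Total cost = (90 * 1) + (1 * 355)
Total cost = 90 + 355 = 445
Amortized = 445 / 91 = 4.8901

4.8901


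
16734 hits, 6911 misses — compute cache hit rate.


Formula: hit rate = hits / (hits + misses) * 100
hit rate = 16734 / (16734 + 6911) * 100
hit rate = 16734 / 23645 * 100
hit rate = 70.77%

70.77%


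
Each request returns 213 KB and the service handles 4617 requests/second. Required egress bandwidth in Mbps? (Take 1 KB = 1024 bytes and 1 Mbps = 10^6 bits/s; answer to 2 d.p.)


Formula: Mbps = payload_bytes * RPS * 8 / 1e6
Payload per request = 213 KB = 213 * 1024 = 218112 bytes
Total bytes/sec = 218112 * 4617 = 1007023104
Total bits/sec = 1007023104 * 8 = 8056184832
Mbps = 8056184832 / 1e6 = 8056.18

8056.18 Mbps


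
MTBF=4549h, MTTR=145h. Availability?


Availability = MTBF / (MTBF + MTTR)
Availability = 4549 / (4549 + 145)
Availability = 4549 / 4694
Availability = 96.911%

96.911%


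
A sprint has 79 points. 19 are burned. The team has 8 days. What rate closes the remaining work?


Formula: Required rate = Remaining points / Days left
Remaining = 79 - 19 = 60 points
Required rate = 60 / 8 = 7.5 points/day

7.5 points/day


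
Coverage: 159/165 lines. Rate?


Coverage = covered / total * 100
Coverage = 159 / 165 * 100
Coverage = 96.36%

96.36%


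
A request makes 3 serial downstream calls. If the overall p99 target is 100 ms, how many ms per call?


Formula: per_stage = total_budget / stages
per_stage = 100 / 3
per_stage = 33.33 ms

33.33 ms


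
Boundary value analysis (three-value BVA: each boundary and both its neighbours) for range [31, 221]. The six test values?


Range: [31, 221]
Boundaries: just below min, min, min+1, max-1, max, just above max
Values: [30, 31, 32, 220, 221, 222]

[30, 31, 32, 220, 221, 222]


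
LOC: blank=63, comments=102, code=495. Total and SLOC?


Total LOC = blank + comment + code
Total LOC = 63 + 102 + 495 = 660
SLOC (source only) = code = 495

Total LOC: 660, SLOC: 495


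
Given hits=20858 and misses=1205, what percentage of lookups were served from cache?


Formula: hit rate = hits / (hits + misses) * 100
hit rate = 20858 / (20858 + 1205) * 100
hit rate = 20858 / 22063 * 100
hit rate = 94.54%

94.54%


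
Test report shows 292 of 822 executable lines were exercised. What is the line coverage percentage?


Coverage = covered / total * 100
Coverage = 292 / 822 * 100
Coverage = 35.52%

35.52%


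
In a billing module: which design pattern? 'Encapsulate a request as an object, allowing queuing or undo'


This matches the Command pattern

Command


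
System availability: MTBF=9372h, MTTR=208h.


Availability = MTBF / (MTBF + MTTR)
Availability = 9372 / (9372 + 208)
Availability = 9372 / 9580
Availability = 97.8288%

97.8288%


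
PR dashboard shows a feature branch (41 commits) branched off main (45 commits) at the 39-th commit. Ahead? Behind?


Common ancestor: commit #39
feature commits after divergence: 41 - 39 = 2
main commits after divergence: 45 - 39 = 6
feature is 2 commits ahead of main
main is 6 commits ahead of feature

feature ahead: 2, main ahead: 6


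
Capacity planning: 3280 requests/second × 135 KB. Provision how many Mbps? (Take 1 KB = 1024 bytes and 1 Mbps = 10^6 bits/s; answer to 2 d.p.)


Formula: Mbps = payload_bytes * RPS * 8 / 1e6
Payload per request = 135 KB = 135 * 1024 = 138240 bytes
Total bytes/sec = 138240 * 3280 = 453427200
Total bits/sec = 453427200 * 8 = 3627417600
Mbps = 3627417600 / 1e6 = 3627.42

3627.42 Mbps


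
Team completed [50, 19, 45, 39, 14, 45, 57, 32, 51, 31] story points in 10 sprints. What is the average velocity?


Formula: Avg velocity = Total points / Number of sprints
Points: [50, 19, 45, 39, 14, 45, 57, 32, 51, 31]
Sum = 50 + 19 + 45 + 39 + 14 + 45 + 57 + 32 + 51 + 31 = 383
Avg velocity = 383 / 10 = 38.3 points/sprint

38.3 points/sprint


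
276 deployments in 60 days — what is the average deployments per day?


Formula: deployments per day = releases / days
= 276 / 60
= 4.6 deploys/day
(equivalently, 32.2 deploys/week)

4.6 deploys/day


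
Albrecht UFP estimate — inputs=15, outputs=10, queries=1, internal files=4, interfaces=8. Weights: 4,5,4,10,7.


UFP = EI*4 + EO*5 + EQ*4 + ILF*10 + EIF*7
UFP = 15*4 + 10*5 + 1*4 + 4*10 + 8*7
UFP = 60 + 50 + 4 + 40 + 56
UFP = 210

210


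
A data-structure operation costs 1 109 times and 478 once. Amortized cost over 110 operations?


Formula: Amortized cost = Total cost / Operations
Total cost = (109 * 1) + (1 * 478)
Total cost = 109 + 478 = 587
Amortized = 587 / 110 = 5.3364

5.3364


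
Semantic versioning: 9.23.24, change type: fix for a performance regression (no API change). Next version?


Current: 9.23.24
Change category: 'fix for a performance regression (no API change)' → patch bump
SemVer rule: patch bump → increment PATCH (MAJOR and MINOR unchanged)
New: 9.23.25

9.23.25


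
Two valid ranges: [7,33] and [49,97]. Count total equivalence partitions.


Valid ranges: [7,33] and [49,97]
Class 1: x < 7 — invalid
Class 2: 7 ≤ x ≤ 33 — valid
Class 3: 33 < x < 49 — invalid (gap between ranges)
Class 4: 49 ≤ x ≤ 97 — valid
Class 5: x > 97 — invalid
Total equivalence classes: 5

5 equivalence classes


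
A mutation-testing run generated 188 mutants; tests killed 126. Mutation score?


Mutation score = killed / total * 100
Mutation score = 126 / 188 * 100
Mutation score = 67.02%

67.02%


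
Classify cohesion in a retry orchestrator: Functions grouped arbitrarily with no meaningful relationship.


Reasoning: Worst: random grouping
Type: Coincidental cohesion

Coincidental cohesion


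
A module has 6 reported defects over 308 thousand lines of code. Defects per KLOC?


Defect density = defects / KLOC
Defect density = 6 / 308
Defect density = 0.019 defects/KLOC

0.019 defects/KLOC


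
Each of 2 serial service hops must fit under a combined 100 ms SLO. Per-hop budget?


Formula: per_stage = total_budget / stages
per_stage = 100 / 2
per_stage = 50.0 ms

50.0 ms


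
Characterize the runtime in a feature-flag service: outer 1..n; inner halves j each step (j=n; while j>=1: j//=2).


Reasoning: n times log n
Complexity: O(n log n)

O(n log n)


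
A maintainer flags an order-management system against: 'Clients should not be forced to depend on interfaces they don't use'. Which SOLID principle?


This describes the Interface Segregation Principle (ISP)

Interface Segregation Principle (ISP)


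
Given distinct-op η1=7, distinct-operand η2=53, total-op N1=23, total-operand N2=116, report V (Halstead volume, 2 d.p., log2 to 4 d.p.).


Formula: V = N * log2(η), where N = N1 + N2 and η = η1 + η2
η = 7 + 53 = 60
N = 23 + 116 = 139
log2(60) ≈ 5.9069
V = 139 * 5.9069 = 821.06

821.06


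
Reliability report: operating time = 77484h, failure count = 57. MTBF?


Formula: MTBF = Total operating time / Number of failures
MTBF = 77484 / 57
MTBF = 1359.37 hours

1359.37 hours


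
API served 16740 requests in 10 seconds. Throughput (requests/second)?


Formula: throughput = requests / seconds
throughput = 16740 / 10
throughput = 1674.0 requests/second

1674.0 requests/second


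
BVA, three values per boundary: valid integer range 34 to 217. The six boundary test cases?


Range: [34, 217]
Boundaries: just below min, min, min+1, max-1, max, just above max
Values: [33, 34, 35, 216, 217, 218]

[33, 34, 35, 216, 217, 218]


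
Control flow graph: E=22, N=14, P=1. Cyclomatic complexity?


Formula: V(G) = E - N + 2P
V(G) = 22 - 14 + 2*1
V(G) = 8 + 2
V(G) = 10

10


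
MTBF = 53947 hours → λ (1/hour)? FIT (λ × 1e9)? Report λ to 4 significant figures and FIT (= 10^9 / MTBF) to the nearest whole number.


Formula: λ = 1 / MTBF; FIT = λ × 1e9 = 1e9 / MTBF
λ = 1 / 53947 ≈ 1.854e-05 failures/hour
FIT = 1e9 / 53947 ≈ 18537 failures per 1e9 hours (nearest whole number)

λ = 1.854e-05 /h, FIT = 18537


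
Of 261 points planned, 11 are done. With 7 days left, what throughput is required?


Formula: Required rate = Remaining points / Days left
Remaining = 261 - 11 = 250 points
Required rate = 250 / 7 = 35.71 points/day

35.71 points/day


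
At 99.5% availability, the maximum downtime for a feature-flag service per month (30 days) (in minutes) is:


Formula: allowed downtime = period * (100 - SLA) / 100
Period (month (30 days)) = 43200 minutes
Unavailability fraction = (100 - 99.5) / 100
Allowed downtime = 43200 * (100 - 99.5) / 100
Allowed downtime = 216.0 minutes

216.0 minutes


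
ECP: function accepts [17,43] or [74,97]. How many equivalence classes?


Valid ranges: [17,43] and [74,97]
Class 1: x < 17 — invalid
Class 2: 17 ≤ x ≤ 43 — valid
Class 3: 43 < x < 74 — invalid (gap between ranges)
Class 4: 74 ≤ x ≤ 97 — valid
Class 5: x > 97 — invalid
Total equivalence classes: 5

5 equivalence classes


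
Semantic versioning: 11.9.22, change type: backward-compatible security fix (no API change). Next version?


Current: 11.9.22
Change category: 'backward-compatible security fix (no API change)' → patch bump
SemVer rule: patch bump → increment PATCH (MAJOR and MINOR unchanged)
New: 11.9.23

11.9.23


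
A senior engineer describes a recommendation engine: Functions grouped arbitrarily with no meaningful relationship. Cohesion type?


Reasoning: Worst: random grouping
Type: Coincidental cohesion

Coincidental cohesion


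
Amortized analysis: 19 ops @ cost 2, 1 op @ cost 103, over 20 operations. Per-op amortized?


Formula: Amortized cost = Total cost / Operations
Total cost = (19 * 2) + (1 * 103)
Total cost = 38 + 103 = 141
Amortized = 141 / 20 = 7.05

7.05


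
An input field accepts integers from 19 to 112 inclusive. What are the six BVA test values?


Range: [19, 112]
Boundaries: just below min, min, min+1, max-1, max, just above max
Values: [18, 19, 20, 111, 112, 113]

[18, 19, 20, 111, 112, 113]


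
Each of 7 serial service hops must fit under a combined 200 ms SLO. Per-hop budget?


Formula: per_stage = total_budget / stages
per_stage = 200 / 7
per_stage = 28.57 ms

28.57 ms


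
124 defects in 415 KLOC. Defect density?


Defect density = defects / KLOC
Defect density = 124 / 415
Defect density = 0.299 defects/KLOC

0.299 defects/KLOC


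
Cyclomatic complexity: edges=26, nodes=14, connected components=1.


Formula: V(G) = E - N + 2P
V(G) = 26 - 14 + 2*1
V(G) = 12 + 2
V(G) = 14

14


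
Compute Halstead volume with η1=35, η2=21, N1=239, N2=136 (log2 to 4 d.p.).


Formula: V = N * log2(η), where N = N1 + N2 and η = η1 + η2
η = 35 + 21 = 56
N = 239 + 136 = 375
log2(56) ≈ 5.8074
V = 375 * 5.8074 = 2177.78

2177.78


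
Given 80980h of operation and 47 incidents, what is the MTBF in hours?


Formula: MTBF = Total operating time / Number of failures
MTBF = 80980 / 47
MTBF = 1722.98 hours

1722.98 hours


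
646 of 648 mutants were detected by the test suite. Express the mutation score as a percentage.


Mutation score = killed / total * 100
Mutation score = 646 / 648 * 100
Mutation score = 99.69%

99.69%


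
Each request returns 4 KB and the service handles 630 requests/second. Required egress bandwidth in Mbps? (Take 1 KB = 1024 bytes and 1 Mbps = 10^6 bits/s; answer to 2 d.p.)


Formula: Mbps = payload_bytes * RPS * 8 / 1e6
Payload per request = 4 KB = 4 * 1024 = 4096 bytes
Total bytes/sec = 4096 * 630 = 2580480
Total bits/sec = 2580480 * 8 = 20643840
Mbps = 20643840 / 1e6 = 20.64

20.64 Mbps


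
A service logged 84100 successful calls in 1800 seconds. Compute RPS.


Formula: throughput = requests / seconds
throughput = 84100 / 1800
throughput = 46.72 requests/second

46.72 requests/second


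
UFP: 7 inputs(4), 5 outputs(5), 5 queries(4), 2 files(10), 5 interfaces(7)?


UFP = EI*4 + EO*5 + EQ*4 + ILF*10 + EIF*7
UFP = 7*4 + 5*5 + 5*4 + 2*10 + 5*7
UFP = 28 + 25 + 20 + 20 + 35
UFP = 128

128


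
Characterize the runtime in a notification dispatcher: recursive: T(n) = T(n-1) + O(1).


Reasoning: linear recursion with constant work per frame
Complexity: O(n)

O(n)


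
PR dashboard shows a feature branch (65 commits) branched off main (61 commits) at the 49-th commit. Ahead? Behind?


Common ancestor: commit #49
feature commits after divergence: 65 - 49 = 16
main commits after divergence: 61 - 49 = 12
feature is 16 commits ahead of main
main is 12 commits ahead of feature

feature ahead: 16, main ahead: 12


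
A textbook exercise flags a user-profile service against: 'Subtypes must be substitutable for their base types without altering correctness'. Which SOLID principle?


This describes the Liskov Substitution Principle (LSP)

Liskov Substitution Principle (LSP)


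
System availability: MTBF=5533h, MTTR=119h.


Availability = MTBF / (MTBF + MTTR)
Availability = 5533 / (5533 + 119)
Availability = 5533 / 5652
Availability = 97.8946%

97.8946%


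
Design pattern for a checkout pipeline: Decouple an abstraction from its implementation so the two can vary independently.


This matches the Bridge pattern

Bridge


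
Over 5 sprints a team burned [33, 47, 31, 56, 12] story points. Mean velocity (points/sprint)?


Formula: Avg velocity = Total points / Number of sprints
Points: [33, 47, 31, 56, 12]
Sum = 33 + 47 + 31 + 56 + 12 = 179
Avg velocity = 179 / 5 = 35.8 points/sprint

35.8 points/sprint


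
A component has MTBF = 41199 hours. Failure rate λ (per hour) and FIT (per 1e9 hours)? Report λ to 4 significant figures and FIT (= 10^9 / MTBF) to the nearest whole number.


Formula: λ = 1 / MTBF; FIT = λ × 1e9 = 1e9 / MTBF
λ = 1 / 41199 ≈ 2.427e-05 failures/hour
FIT = 1e9 / 41199 ≈ 24272 failures per 1e9 hours (nearest whole number)

λ = 2.427e-05 /h, FIT = 24272


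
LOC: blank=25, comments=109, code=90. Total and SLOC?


Total LOC = blank + comment + code
Total LOC = 25 + 109 + 90 = 224
SLOC (source only) = code = 90

Total LOC: 224, SLOC: 90


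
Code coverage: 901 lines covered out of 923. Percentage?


Coverage = covered / total * 100
Coverage = 901 / 923 * 100
Coverage = 97.62%

97.62%


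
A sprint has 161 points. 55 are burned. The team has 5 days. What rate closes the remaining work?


Formula: Required rate = Remaining points / Days left
Remaining = 161 - 55 = 106 points
Required rate = 106 / 5 = 21.2 points/day

21.2 points/day


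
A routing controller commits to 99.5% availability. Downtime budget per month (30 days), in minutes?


Formula: allowed downtime = period * (100 - SLA) / 100
Period (month (30 days)) = 43200 minutes
Unavailability fraction = (100 - 99.5) / 100
Allowed downtime = 43200 * (100 - 99.5) / 100
Allowed downtime = 216.0 minutes

216.0 minutes


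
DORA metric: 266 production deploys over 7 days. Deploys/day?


Formula: deployments per day = releases / days
= 266 / 7
= 38.0 deploys/day
(equivalently, 266.0 deploys/week)

38.0 deploys/day


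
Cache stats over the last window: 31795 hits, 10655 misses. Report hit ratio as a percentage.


Formula: hit rate = hits / (hits + misses) * 100
hit rate = 31795 / (31795 + 10655) * 100
hit rate = 31795 / 42450 * 100
hit rate = 74.9%

74.9%


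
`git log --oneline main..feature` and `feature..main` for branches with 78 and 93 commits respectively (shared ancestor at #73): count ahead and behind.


Common ancestor: commit #73
feature commits after divergence: 78 - 73 = 5
main commits after divergence: 93 - 73 = 20
feature is 5 commits ahead of main
main is 20 commits ahead of feature

feature ahead: 5, main ahead: 20


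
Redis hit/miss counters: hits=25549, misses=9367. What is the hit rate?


Formula: hit rate = hits / (hits + misses) * 100
hit rate = 25549 / (25549 + 9367) * 100
hit rate = 25549 / 34916 * 100
hit rate = 73.17%

73.17%


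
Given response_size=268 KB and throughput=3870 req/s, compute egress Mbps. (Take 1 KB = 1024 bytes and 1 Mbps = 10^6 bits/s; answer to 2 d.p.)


Formula: Mbps = payload_bytes * RPS * 8 / 1e6
Payload per request = 268 KB = 268 * 1024 = 274432 bytes
Total bytes/sec = 274432 * 3870 = 1062051840
Total bits/sec = 1062051840 * 8 = 8496414720
Mbps = 8496414720 / 1e6 = 8496.41

8496.41 Mbps


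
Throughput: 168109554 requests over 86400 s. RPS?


Formula: throughput = requests / seconds
throughput = 168109554 / 86400
throughput = 1945.71 requests/second

1945.71 requests/second


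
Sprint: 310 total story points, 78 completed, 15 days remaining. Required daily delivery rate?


Formula: Required rate = Remaining points / Days left
Remaining = 310 - 78 = 232 points
Required rate = 232 / 15 = 15.47 points/day

15.47 points/day


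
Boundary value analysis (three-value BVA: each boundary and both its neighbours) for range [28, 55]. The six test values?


Range: [28, 55]
Boundaries: just below min, min, min+1, max-1, max, just above max
Values: [27, 28, 29, 54, 55, 56]

[27, 28, 29, 54, 55, 56]


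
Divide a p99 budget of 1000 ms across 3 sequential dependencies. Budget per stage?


Formula: per_stage = total_budget / stages
per_stage = 1000 / 3
per_stage = 333.33 ms

333.33 ms


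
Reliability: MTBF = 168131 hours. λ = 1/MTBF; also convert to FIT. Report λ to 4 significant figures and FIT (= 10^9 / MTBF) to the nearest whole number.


Formula: λ = 1 / MTBF; FIT = λ × 1e9 = 1e9 / MTBF
λ = 1 / 168131 ≈ 5.948e-06 failures/hour
FIT = 1e9 / 168131 ≈ 5948 failures per 1e9 hours (nearest whole number)

λ = 5.948e-06 /h, FIT = 5948


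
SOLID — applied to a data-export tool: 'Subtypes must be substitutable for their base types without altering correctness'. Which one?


This describes the Liskov Substitution Principle (LSP)

Liskov Substitution Principle (LSP)


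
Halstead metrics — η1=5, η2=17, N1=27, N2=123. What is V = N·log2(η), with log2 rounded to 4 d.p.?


Formula: V = N * log2(η), where N = N1 + N2 and η = η1 + η2
η = 5 + 17 = 22
N = 27 + 123 = 150
log2(22) ≈ 4.4594
V = 150 * 4.4594 = 668.91

668.91


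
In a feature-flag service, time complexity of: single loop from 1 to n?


Reasoning: one pass through n items
Complexity: O(n)

O(n)


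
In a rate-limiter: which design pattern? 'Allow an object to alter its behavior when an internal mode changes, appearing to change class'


This matches the State pattern

State


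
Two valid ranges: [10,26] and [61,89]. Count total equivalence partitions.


Valid ranges: [10,26] and [61,89]
Class 1: x < 10 — invalid
Class 2: 10 ≤ x ≤ 26 — valid
Class 3: 26 < x < 61 — invalid (gap between ranges)
Class 4: 61 ≤ x ≤ 89 — valid
Class 5: x > 89 — invalid
Total equivalence classes: 5

5 equivalence classes


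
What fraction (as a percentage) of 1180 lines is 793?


Coverage = covered / total * 100
Coverage = 793 / 1180 * 100
Coverage = 67.2%

67.2%


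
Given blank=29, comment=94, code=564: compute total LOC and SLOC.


Total LOC = blank + comment + code
Total LOC = 29 + 94 + 564 = 687
SLOC (source only) = code = 564

Total LOC: 687, SLOC: 564


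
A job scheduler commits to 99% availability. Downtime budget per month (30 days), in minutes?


Formula: allowed downtime = period * (100 - SLA) / 100
Period (month (30 days)) = 43200 minutes
Unavailability fraction = (100 - 99.0) / 100
Allowed downtime = 43200 * (100 - 99.0) / 100
Allowed downtime = 432.0 minutes

432.0 minutes
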